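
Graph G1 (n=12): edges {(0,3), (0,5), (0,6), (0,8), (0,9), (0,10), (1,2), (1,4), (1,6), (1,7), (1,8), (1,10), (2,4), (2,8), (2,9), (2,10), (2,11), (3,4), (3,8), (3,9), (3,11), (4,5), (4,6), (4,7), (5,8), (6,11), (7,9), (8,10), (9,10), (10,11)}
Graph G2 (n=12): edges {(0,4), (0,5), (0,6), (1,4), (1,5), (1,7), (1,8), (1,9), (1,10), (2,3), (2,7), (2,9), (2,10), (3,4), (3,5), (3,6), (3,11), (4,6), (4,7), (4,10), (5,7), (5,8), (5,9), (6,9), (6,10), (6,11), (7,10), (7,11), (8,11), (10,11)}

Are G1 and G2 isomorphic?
Yes, isomorphic

The graphs are isomorphic.
One valid mapping φ: V(G1) → V(G2): 0→6, 1→1, 2→7, 3→3, 4→5, 5→0, 6→9, 7→8, 8→4, 9→11, 10→10, 11→2

Verify φ preserves adjacency — for each edge of G1, its image is an edge of G2:
  (0,3) → (φ(0),φ(3)) = (3,6) ∈ E(G2) ✓
  (0,5) → (φ(0),φ(5)) = (0,6) ∈ E(G2) ✓
  (0,6) → (φ(0),φ(6)) = (6,9) ∈ E(G2) ✓
  (0,8) → (φ(0),φ(8)) = (4,6) ∈ E(G2) ✓
  (0,9) → (φ(0),φ(9)) = (6,11) ∈ E(G2) ✓
  (0,10) → (φ(0),φ(10)) = (6,10) ∈ E(G2) ✓
  (1,2) → (φ(1),φ(2)) = (1,7) ∈ E(G2) ✓
  (1,4) → (φ(1),φ(4)) = (1,5) ∈ E(G2) ✓
  (1,6) → (φ(1),φ(6)) = (1,9) ∈ E(G2) ✓
  (1,7) → (φ(1),φ(7)) = (1,8) ∈ E(G2) ✓
  (1,8) → (φ(1),φ(8)) = (1,4) ∈ E(G2) ✓
  (1,10) → (φ(1),φ(10)) = (1,10) ∈ E(G2) ✓
  (2,4) → (φ(2),φ(4)) = (5,7) ∈ E(G2) ✓
  (2,8) → (φ(2),φ(8)) = (4,7) ∈ E(G2) ✓
  (2,9) → (φ(2),φ(9)) = (7,11) ∈ E(G2) ✓
  (2,10) → (φ(2),φ(10)) = (7,10) ∈ E(G2) ✓
  (2,11) → (φ(2),φ(11)) = (2,7) ∈ E(G2) ✓
  (3,4) → (φ(3),φ(4)) = (3,5) ∈ E(G2) ✓
  (3,8) → (φ(3),φ(8)) = (3,4) ∈ E(G2) ✓
  (3,9) → (φ(3),φ(9)) = (3,11) ∈ E(G2) ✓
  (3,11) → (φ(3),φ(11)) = (2,3) ∈ E(G2) ✓
  (4,5) → (φ(4),φ(5)) = (0,5) ∈ E(G2) ✓
  (4,6) → (φ(4),φ(6)) = (5,9) ∈ E(G2) ✓
  (4,7) → (φ(4),φ(7)) = (5,8) ∈ E(G2) ✓
  (5,8) → (φ(5),φ(8)) = (0,4) ∈ E(G2) ✓
  (6,11) → (φ(6),φ(11)) = (2,9) ∈ E(G2) ✓
  (7,9) → (φ(7),φ(9)) = (8,11) ∈ E(G2) ✓
  (8,10) → (φ(8),φ(10)) = (4,10) ∈ E(G2) ✓
  (9,10) → (φ(9),φ(10)) = (10,11) ∈ E(G2) ✓
  (10,11) → (φ(10),φ(11)) = (2,10) ∈ E(G2) ✓
All 30 edges of G1 map to edges of G2, and |E(G1)| = |E(G2)| = 30, so φ is a bijection on edges as well as vertices. Hence G1 ≅ G2.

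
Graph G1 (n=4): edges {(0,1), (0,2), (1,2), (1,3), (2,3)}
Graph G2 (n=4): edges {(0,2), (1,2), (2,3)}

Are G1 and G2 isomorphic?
No, not isomorphic

The graphs are NOT isomorphic.

Degrees in G1: deg(0)=2, deg(1)=3, deg(2)=3, deg(3)=2.
Sorted degree sequence of G1: [3, 3, 2, 2].
Degrees in G2: deg(0)=1, deg(1)=1, deg(2)=3, deg(3)=1.
Sorted degree sequence of G2: [3, 1, 1, 1].
The (sorted) degree sequence is an isomorphism invariant, so since G1 and G2 have different degree sequences they cannot be isomorphic.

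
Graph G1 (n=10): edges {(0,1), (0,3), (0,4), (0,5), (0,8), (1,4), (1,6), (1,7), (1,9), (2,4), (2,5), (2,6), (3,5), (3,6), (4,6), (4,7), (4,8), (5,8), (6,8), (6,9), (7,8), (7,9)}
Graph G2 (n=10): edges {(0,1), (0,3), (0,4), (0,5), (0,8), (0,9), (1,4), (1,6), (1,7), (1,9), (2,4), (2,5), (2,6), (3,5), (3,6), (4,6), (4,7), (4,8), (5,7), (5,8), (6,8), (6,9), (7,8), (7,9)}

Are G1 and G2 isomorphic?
No, not isomorphic

The graphs are NOT isomorphic.

Counting edges: G1 has 22 edge(s); G2 has 24 edge(s).
Edge count is an isomorphism invariant (a bijection on vertices induces a bijection on edges), so differing edge counts rule out isomorphism.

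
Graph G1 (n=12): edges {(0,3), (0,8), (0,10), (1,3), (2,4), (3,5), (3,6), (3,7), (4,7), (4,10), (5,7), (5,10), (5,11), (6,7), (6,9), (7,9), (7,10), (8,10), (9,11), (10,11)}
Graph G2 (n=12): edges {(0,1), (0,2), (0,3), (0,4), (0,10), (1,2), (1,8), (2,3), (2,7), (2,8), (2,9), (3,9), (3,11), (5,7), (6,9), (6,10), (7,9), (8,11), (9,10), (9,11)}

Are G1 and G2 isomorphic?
Yes, isomorphic

The graphs are isomorphic.
One valid mapping φ: V(G1) → V(G2): 0→10, 1→4, 2→5, 3→0, 4→7, 5→3, 6→1, 7→2, 8→6, 9→8, 10→9, 11→11

Verify φ preserves adjacency — for each edge of G1, its image is an edge of G2:
  (0,3) → (φ(0),φ(3)) = (0,10) ∈ E(G2) ✓
  (0,8) → (φ(0),φ(8)) = (6,10) ∈ E(G2) ✓
  (0,10) → (φ(0),φ(10)) = (9,10) ∈ E(G2) ✓
  (1,3) → (φ(1),φ(3)) = (0,4) ∈ E(G2) ✓
  (2,4) → (φ(2),φ(4)) = (5,7) ∈ E(G2) ✓
  (3,5) → (φ(3),φ(5)) = (0,3) ∈ E(G2) ✓
  (3,6) → (φ(3),φ(6)) = (0,1) ∈ E(G2) ✓
  (3,7) → (φ(3),φ(7)) = (0,2) ∈ E(G2) ✓
  (4,7) → (φ(4),φ(7)) = (2,7) ∈ E(G2) ✓
  (4,10) → (φ(4),φ(10)) = (7,9) ∈ E(G2) ✓
  (5,7) → (φ(5),φ(7)) = (2,3) ∈ E(G2) ✓
  (5,10) → (φ(5),φ(10)) = (3,9) ∈ E(G2) ✓
  (5,11) → (φ(5),φ(11)) = (3,11) ∈ E(G2) ✓
  (6,7) → (φ(6),φ(7)) = (1,2) ∈ E(G2) ✓
  (6,9) → (φ(6),φ(9)) = (1,8) ∈ E(G2) ✓
  (7,9) → (φ(7),φ(9)) = (2,8) ∈ E(G2) ✓
  (7,10) → (φ(7),φ(10)) = (2,9) ∈ E(G2) ✓
  (8,10) → (φ(8),φ(10)) = (6,9) ∈ E(G2) ✓
  (9,11) → (φ(9),φ(11)) = (8,11) ∈ E(G2) ✓
  (10,11) → (φ(10),φ(11)) = (9,11) ∈ E(G2) ✓
All 20 edges of G1 map to edges of G2, and |E(G1)| = |E(G2)| = 20, so φ is a bijection on edges as well as vertices. Hence G1 ≅ G2.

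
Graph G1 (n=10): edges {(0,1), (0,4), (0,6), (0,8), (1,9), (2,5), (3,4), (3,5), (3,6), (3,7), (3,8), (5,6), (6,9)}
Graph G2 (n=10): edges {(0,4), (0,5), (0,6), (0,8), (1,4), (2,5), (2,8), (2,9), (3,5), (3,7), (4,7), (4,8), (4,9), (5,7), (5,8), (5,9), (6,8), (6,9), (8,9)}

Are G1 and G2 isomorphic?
No, not isomorphic

The graphs are NOT isomorphic.

Degrees in G1: deg(0)=4, deg(1)=2, deg(2)=1, deg(3)=5, deg(4)=2, deg(5)=3, deg(6)=4, deg(7)=1, deg(8)=2, deg(9)=2.
Sorted degree sequence of G1: [5, 4, 4, 3, 2, 2, 2, 2, 1, 1].
Degrees in G2: deg(0)=4, deg(1)=1, deg(2)=3, deg(3)=2, deg(4)=5, deg(5)=6, deg(6)=3, deg(7)=3, deg(8)=6, deg(9)=5.
Sorted degree sequence of G2: [6, 6, 5, 5, 4, 3, 3, 3, 2, 1].
The (sorted) degree sequence is an isomorphism invariant, so since G1 and G2 have different degree sequences they cannot be isomorphic.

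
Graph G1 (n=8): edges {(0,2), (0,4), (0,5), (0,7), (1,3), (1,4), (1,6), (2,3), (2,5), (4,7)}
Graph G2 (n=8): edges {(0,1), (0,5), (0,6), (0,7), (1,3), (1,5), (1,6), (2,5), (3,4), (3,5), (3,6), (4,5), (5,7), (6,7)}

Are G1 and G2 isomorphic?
No, not isomorphic

The graphs are NOT isomorphic.

Degrees in G1: deg(0)=4, deg(1)=3, deg(2)=3, deg(3)=2, deg(4)=3, deg(5)=2, deg(6)=1, deg(7)=2.
Sorted degree sequence of G1: [4, 3, 3, 3, 2, 2, 2, 1].
Degrees in G2: deg(0)=4, deg(1)=4, deg(2)=1, deg(3)=4, deg(4)=2, deg(5)=6, deg(6)=4, deg(7)=3.
Sorted degree sequence of G2: [6, 4, 4, 4, 4, 3, 2, 1].
The (sorted) degree sequence is an isomorphism invariant, so since G1 and G2 have different degree sequences they cannot be isomorphic.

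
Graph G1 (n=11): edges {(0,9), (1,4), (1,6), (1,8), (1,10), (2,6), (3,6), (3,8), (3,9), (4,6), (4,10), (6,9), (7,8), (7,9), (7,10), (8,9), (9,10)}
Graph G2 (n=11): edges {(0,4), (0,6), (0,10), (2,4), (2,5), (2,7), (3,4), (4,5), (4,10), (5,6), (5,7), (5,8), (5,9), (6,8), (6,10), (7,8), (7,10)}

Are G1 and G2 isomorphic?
Yes, isomorphic

The graphs are isomorphic.
One valid mapping φ: V(G1) → V(G2): 0→9, 1→10, 2→3, 3→2, 4→0, 5→1, 6→4, 7→8, 8→7, 9→5, 10→6

Verify φ preserves adjacency — for each edge of G1, its image is an edge of G2:
  (0,9) → (φ(0),φ(9)) = (5,9) ∈ E(G2) ✓
  (1,4) → (φ(1),φ(4)) = (0,10) ∈ E(G2) ✓
  (1,6) → (φ(1),φ(6)) = (4,10) ∈ E(G2) ✓
  (1,8) → (φ(1),φ(8)) = (7,10) ∈ E(G2) ✓
  (1,10) → (φ(1),φ(10)) = (6,10) ∈ E(G2) ✓
  (2,6) → (φ(2),φ(6)) = (3,4) ∈ E(G2) ✓
  (3,6) → (φ(3),φ(6)) = (2,4) ∈ E(G2) ✓
  (3,8) → (φ(3),φ(8)) = (2,7) ∈ E(G2) ✓
  (3,9) → (φ(3),φ(9)) = (2,5) ∈ E(G2) ✓
  (4,6) → (φ(4),φ(6)) = (0,4) ∈ E(G2) ✓
  (4,10) → (φ(4),φ(10)) = (0,6) ∈ E(G2) ✓
  (6,9) → (φ(6),φ(9)) = (4,5) ∈ E(G2) ✓
  (7,8) → (φ(7),φ(8)) = (7,8) ∈ E(G2) ✓
  (7,9) → (φ(7),φ(9)) = (5,8) ∈ E(G2) ✓
  (7,10) → (φ(7),φ(10)) = (6,8) ∈ E(G2) ✓
  (8,9) → (φ(8),φ(9)) = (5,7) ∈ E(G2) ✓
  (9,10) → (φ(9),φ(10)) = (5,6) ∈ E(G2) ✓
All 17 edges of G1 map to edges of G2, and |E(G1)| = |E(G2)| = 17, so φ is a bijection on edges as well as vertices. Hence G1 ≅ G2.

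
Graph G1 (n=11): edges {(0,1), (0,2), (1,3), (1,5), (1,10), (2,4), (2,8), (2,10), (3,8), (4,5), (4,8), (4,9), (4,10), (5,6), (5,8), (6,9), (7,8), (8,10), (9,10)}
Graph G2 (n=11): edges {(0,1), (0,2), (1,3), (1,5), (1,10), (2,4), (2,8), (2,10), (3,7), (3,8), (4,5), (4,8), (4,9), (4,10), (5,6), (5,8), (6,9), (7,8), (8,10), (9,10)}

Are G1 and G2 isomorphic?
No, not isomorphic

The graphs are NOT isomorphic.

Counting edges: G1 has 19 edge(s); G2 has 20 edge(s).
Edge count is an isomorphism invariant (a bijection on vertices induces a bijection on edges), so differing edge counts rule out isomorphism.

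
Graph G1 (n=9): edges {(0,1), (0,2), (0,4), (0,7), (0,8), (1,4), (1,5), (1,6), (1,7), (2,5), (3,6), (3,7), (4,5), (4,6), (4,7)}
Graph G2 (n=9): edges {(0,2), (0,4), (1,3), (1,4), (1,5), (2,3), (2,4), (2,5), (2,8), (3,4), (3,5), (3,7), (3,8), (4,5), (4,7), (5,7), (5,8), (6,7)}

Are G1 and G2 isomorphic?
No, not isomorphic

The graphs are NOT isomorphic.

Counting triangles (3-cliques): G1 has 6, G2 has 14.
Triangle count is an isomorphism invariant, so differing triangle counts rule out isomorphism.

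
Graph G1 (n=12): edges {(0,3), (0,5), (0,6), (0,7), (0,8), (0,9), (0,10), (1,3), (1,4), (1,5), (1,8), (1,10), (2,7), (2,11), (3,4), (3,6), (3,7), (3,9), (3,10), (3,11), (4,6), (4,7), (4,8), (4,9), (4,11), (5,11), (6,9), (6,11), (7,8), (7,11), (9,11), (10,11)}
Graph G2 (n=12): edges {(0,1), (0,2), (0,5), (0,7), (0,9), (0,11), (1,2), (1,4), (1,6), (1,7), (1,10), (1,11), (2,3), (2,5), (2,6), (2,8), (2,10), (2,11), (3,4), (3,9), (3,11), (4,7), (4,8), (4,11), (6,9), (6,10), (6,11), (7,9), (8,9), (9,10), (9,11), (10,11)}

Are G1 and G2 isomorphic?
Yes, isomorphic

The graphs are isomorphic.
One valid mapping φ: V(G1) → V(G2): 0→9, 1→4, 2→5, 3→11, 4→1, 5→8, 6→10, 7→0, 8→7, 9→6, 10→3, 11→2

Verify φ preserves adjacency — for each edge of G1, its image is an edge of G2:
  (0,3) → (φ(0),φ(3)) = (9,11) ∈ E(G2) ✓
  (0,5) → (φ(0),φ(5)) = (8,9) ∈ E(G2) ✓
  (0,6) → (φ(0),φ(6)) = (9,10) ∈ E(G2) ✓
  (0,7) → (φ(0),φ(7)) = (0,9) ∈ E(G2) ✓
  (0,8) → (φ(0),φ(8)) = (7,9) ∈ E(G2) ✓
  (0,9) → (φ(0),φ(9)) = (6,9) ∈ E(G2) ✓
  (0,10) → (φ(0),φ(10)) = (3,9) ∈ E(G2) ✓
  (1,3) → (φ(1),φ(3)) = (4,11) ∈ E(G2) ✓
  (1,4) → (φ(1),φ(4)) = (1,4) ∈ E(G2) ✓
  (1,5) → (φ(1),φ(5)) = (4,8) ∈ E(G2) ✓
  (1,8) → (φ(1),φ(8)) = (4,7) ∈ E(G2) ✓
  (1,10) → (φ(1),φ(10)) = (3,4) ∈ E(G2) ✓
  (2,7) → (φ(2),φ(7)) = (0,5) ∈ E(G2) ✓
  (2,11) → (φ(2),φ(11)) = (2,5) ∈ E(G2) ✓
  (3,4) → (φ(3),φ(4)) = (1,11) ∈ E(G2) ✓
  (3,6) → (φ(3),φ(6)) = (10,11) ∈ E(G2) ✓
  (3,7) → (φ(3),φ(7)) = (0,11) ∈ E(G2) ✓
  (3,9) → (φ(3),φ(9)) = (6,11) ∈ E(G2) ✓
  (3,10) → (φ(3),φ(10)) = (3,11) ∈ E(G2) ✓
  (3,11) → (φ(3),φ(11)) = (2,11) ∈ E(G2) ✓
  (4,6) → (φ(4),φ(6)) = (1,10) ∈ E(G2) ✓
  (4,7) → (φ(4),φ(7)) = (0,1) ∈ E(G2) ✓
  (4,8) → (φ(4),φ(8)) = (1,7) ∈ E(G2) ✓
  (4,9) → (φ(4),φ(9)) = (1,6) ∈ E(G2) ✓
  (4,11) → (φ(4),φ(11)) = (1,2) ∈ E(G2) ✓
  (5,11) → (φ(5),φ(11)) = (2,8) ∈ E(G2) ✓
  (6,9) → (φ(6),φ(9)) = (6,10) ∈ E(G2) ✓
  (6,11) → (φ(6),φ(11)) = (2,10) ∈ E(G2) ✓
  (7,8) → (φ(7),φ(8)) = (0,7) ∈ E(G2) ✓
  (7,11) → (φ(7),φ(11)) = (0,2) ∈ E(G2) ✓
  (9,11) → (φ(9),φ(11)) = (2,6) ∈ E(G2) ✓
  (10,11) → (φ(10),φ(11)) = (2,3) ∈ E(G2) ✓
All 32 edges of G1 map to edges of G2, and |E(G1)| = |E(G2)| = 32, so φ is a bijection on edges as well as vertices. Hence G1 ≅ G2.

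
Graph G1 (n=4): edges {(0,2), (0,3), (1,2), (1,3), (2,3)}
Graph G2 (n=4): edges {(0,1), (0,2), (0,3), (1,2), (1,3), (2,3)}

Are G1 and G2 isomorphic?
No, not isomorphic

The graphs are NOT isomorphic.

Counting edges: G1 has 5 edge(s); G2 has 6 edge(s).
Edge count is an isomorphism invariant (a bijection on vertices induces a bijection on edges), so differing edge counts rule out isomorphism.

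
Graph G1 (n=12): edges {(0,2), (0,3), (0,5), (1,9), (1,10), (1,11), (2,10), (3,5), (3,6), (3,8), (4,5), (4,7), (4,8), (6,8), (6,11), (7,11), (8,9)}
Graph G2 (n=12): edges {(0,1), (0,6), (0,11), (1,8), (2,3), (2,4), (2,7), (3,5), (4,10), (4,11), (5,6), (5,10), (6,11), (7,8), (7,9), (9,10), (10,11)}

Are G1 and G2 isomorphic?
Yes, isomorphic

The graphs are isomorphic.
One valid mapping φ: V(G1) → V(G2): 0→0, 1→7, 2→1, 3→11, 4→5, 5→6, 6→4, 7→3, 8→10, 9→9, 10→8, 11→2

Verify φ preserves adjacency — for each edge of G1, its image is an edge of G2:
  (0,2) → (φ(0),φ(2)) = (0,1) ∈ E(G2) ✓
  (0,3) → (φ(0),φ(3)) = (0,11) ∈ E(G2) ✓
  (0,5) → (φ(0),φ(5)) = (0,6) ∈ E(G2) ✓
  (1,9) → (φ(1),φ(9)) = (7,9) ∈ E(G2) ✓
  (1,10) → (φ(1),φ(10)) = (7,8) ∈ E(G2) ✓
  (1,11) → (φ(1),φ(11)) = (2,7) ∈ E(G2) ✓
  (2,10) → (φ(2),φ(10)) = (1,8) ∈ E(G2) ✓
  (3,5) → (φ(3),φ(5)) = (6,11) ∈ E(G2) ✓
  (3,6) → (φ(3),φ(6)) = (4,11) ∈ E(G2) ✓
  (3,8) → (φ(3),φ(8)) = (10,11) ∈ E(G2) ✓
  (4,5) → (φ(4),φ(5)) = (5,6) ∈ E(G2) ✓
  (4,7) → (φ(4),φ(7)) = (3,5) ∈ E(G2) ✓
  (4,8) → (φ(4),φ(8)) = (5,10) ∈ E(G2) ✓
  (6,8) → (φ(6),φ(8)) = (4,10) ∈ E(G2) ✓
  (6,11) → (φ(6),φ(11)) = (2,4) ∈ E(G2) ✓
  (7,11) → (φ(7),φ(11)) = (2,3) ∈ E(G2) ✓
  (8,9) → (φ(8),φ(9)) = (9,10) ∈ E(G2) ✓
All 17 edges of G1 map to edges of G2, and |E(G1)| = |E(G2)| = 17, so φ is a bijection on edges as well as vertices. Hence G1 ≅ G2.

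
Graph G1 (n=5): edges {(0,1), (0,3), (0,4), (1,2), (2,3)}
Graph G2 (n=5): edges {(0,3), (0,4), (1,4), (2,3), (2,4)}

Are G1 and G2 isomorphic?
Yes, isomorphic

The graphs are isomorphic.
One valid mapping φ: V(G1) → V(G2): 0→4, 1→2, 2→3, 3→0, 4→1

Verify φ preserves adjacency — for each edge of G1, its image is an edge of G2:
  (0,1) → (φ(0),φ(1)) = (2,4) ∈ E(G2) ✓
  (0,3) → (φ(0),φ(3)) = (0,4) ∈ E(G2) ✓
  (0,4) → (φ(0),φ(4)) = (1,4) ∈ E(G2) ✓
  (1,2) → (φ(1),φ(2)) = (2,3) ∈ E(G2) ✓
  (2,3) → (φ(2),φ(3)) = (0,3) ∈ E(G2) ✓
All 5 edges of G1 map to edges of G2, and |E(G1)| = |E(G2)| = 5, so φ is a bijection on edges as well as vertices. Hence G1 ≅ G2.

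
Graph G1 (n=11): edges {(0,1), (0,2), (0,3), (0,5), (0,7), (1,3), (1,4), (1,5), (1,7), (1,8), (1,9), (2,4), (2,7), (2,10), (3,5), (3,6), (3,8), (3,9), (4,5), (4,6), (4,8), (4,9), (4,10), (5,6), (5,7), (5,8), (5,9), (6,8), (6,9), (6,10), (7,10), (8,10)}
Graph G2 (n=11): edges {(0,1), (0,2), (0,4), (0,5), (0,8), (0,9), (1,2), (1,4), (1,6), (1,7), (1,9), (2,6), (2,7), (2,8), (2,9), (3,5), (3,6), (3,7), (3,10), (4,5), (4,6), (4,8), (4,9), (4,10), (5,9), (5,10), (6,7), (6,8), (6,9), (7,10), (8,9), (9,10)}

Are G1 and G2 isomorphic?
Yes, isomorphic

The graphs are isomorphic.
One valid mapping φ: V(G1) → V(G2): 0→5, 1→4, 2→3, 3→0, 4→6, 5→9, 6→2, 7→10, 8→1, 9→8, 10→7

Verify φ preserves adjacency — for each edge of G1, its image is an edge of G2:
  (0,1) → (φ(0),φ(1)) = (4,5) ∈ E(G2) ✓
  (0,2) → (φ(0),φ(2)) = (3,5) ∈ E(G2) ✓
  (0,3) → (φ(0),φ(3)) = (0,5) ∈ E(G2) ✓
  (0,5) → (φ(0),φ(5)) = (5,9) ∈ E(G2) ✓
  (0,7) → (φ(0),φ(7)) = (5,10) ∈ E(G2) ✓
  (1,3) → (φ(1),φ(3)) = (0,4) ∈ E(G2) ✓
  (1,4) → (φ(1),φ(4)) = (4,6) ∈ E(G2) ✓
  (1,5) → (φ(1),φ(5)) = (4,9) ∈ E(G2) ✓
  (1,7) → (φ(1),φ(7)) = (4,10) ∈ E(G2) ✓
  (1,8) → (φ(1),φ(8)) = (1,4) ∈ E(G2) ✓
  (1,9) → (φ(1),φ(9)) = (4,8) ∈ E(G2) ✓
  (2,4) → (φ(2),φ(4)) = (3,6) ∈ E(G2) ✓
  (2,7) → (φ(2),φ(7)) = (3,10) ∈ E(G2) ✓
  (2,10) → (φ(2),φ(10)) = (3,7) ∈ E(G2) ✓
  (3,5) → (φ(3),φ(5)) = (0,9) ∈ E(G2) ✓
  (3,6) → (φ(3),φ(6)) = (0,2) ∈ E(G2) ✓
  (3,8) → (φ(3),φ(8)) = (0,1) ∈ E(G2) ✓
  (3,9) → (φ(3),φ(9)) = (0,8) ∈ E(G2) ✓
  (4,5) → (φ(4),φ(5)) = (6,9) ∈ E(G2) ✓
  (4,6) → (φ(4),φ(6)) = (2,6) ∈ E(G2) ✓
  (4,8) → (φ(4),φ(8)) = (1,6) ∈ E(G2) ✓
  (4,9) → (φ(4),φ(9)) = (6,8) ∈ E(G2) ✓
  (4,10) → (φ(4),φ(10)) = (6,7) ∈ E(G2) ✓
  (5,6) → (φ(5),φ(6)) = (2,9) ∈ E(G2) ✓
  (5,7) → (φ(5),φ(7)) = (9,10) ∈ E(G2) ✓
  (5,8) → (φ(5),φ(8)) = (1,9) ∈ E(G2) ✓
  (5,9) → (φ(5),φ(9)) = (8,9) ∈ E(G2) ✓
  (6,8) → (φ(6),φ(8)) = (1,2) ∈ E(G2) ✓
  (6,9) → (φ(6),φ(9)) = (2,8) ∈ E(G2) ✓
  (6,10) → (φ(6),φ(10)) = (2,7) ∈ E(G2) ✓
  (7,10) → (φ(7),φ(10)) = (7,10) ∈ E(G2) ✓
  (8,10) → (φ(8),φ(10)) = (1,7) ∈ E(G2) ✓
All 32 edges of G1 map to edges of G2, and |E(G1)| = |E(G2)| = 32, so φ is a bijection on edges as well as vertices. Hence G1 ≅ G2.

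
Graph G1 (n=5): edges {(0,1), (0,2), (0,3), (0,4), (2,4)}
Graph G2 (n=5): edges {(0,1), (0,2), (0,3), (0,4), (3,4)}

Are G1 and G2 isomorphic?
Yes, isomorphic

The graphs are isomorphic.
One valid mapping φ: V(G1) → V(G2): 0→0, 1→1, 2→4, 3→2, 4→3

Verify φ preserves adjacency — for each edge of G1, its image is an edge of G2:
  (0,1) → (φ(0),φ(1)) = (0,1) ∈ E(G2) ✓
  (0,2) → (φ(0),φ(2)) = (0,4) ∈ E(G2) ✓
  (0,3) → (φ(0),φ(3)) = (0,2) ∈ E(G2) ✓
  (0,4) → (φ(0),φ(4)) = (0,3) ∈ E(G2) ✓
  (2,4) → (φ(2),φ(4)) = (3,4) ∈ E(G2) ✓
All 5 edges of G1 map to edges of G2, and |E(G1)| = |E(G2)| = 5, so φ is a bijection on edges as well as vertices. Hence G1 ≅ G2.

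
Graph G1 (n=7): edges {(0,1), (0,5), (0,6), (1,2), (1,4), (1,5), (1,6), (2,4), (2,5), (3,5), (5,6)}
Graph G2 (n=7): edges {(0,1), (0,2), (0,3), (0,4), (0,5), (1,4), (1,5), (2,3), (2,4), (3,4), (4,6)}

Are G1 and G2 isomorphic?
Yes, isomorphic

The graphs are isomorphic.
One valid mapping φ: V(G1) → V(G2): 0→3, 1→0, 2→1, 3→6, 4→5, 5→4, 6→2

Verify φ preserves adjacency — for each edge of G1, its image is an edge of G2:
  (0,1) → (φ(0),φ(1)) = (0,3) ∈ E(G2) ✓
  (0,5) → (φ(0),φ(5)) = (3,4) ∈ E(G2) ✓
  (0,6) → (φ(0),φ(6)) = (2,3) ∈ E(G2) ✓
  (1,2) → (φ(1),φ(2)) = (0,1) ∈ E(G2) ✓
  (1,4) → (φ(1),φ(4)) = (0,5) ∈ E(G2) ✓
  (1,5) → (φ(1),φ(5)) = (0,4) ∈ E(G2) ✓
  (1,6) → (φ(1),φ(6)) = (0,2) ∈ E(G2) ✓
  (2,4) → (φ(2),φ(4)) = (1,5) ∈ E(G2) ✓
  (2,5) → (φ(2),φ(5)) = (1,4) ∈ E(G2) ✓
  (3,5) → (φ(3),φ(5)) = (4,6) ∈ E(G2) ✓
  (5,6) → (φ(5),φ(6)) = (2,4) ∈ E(G2) ✓
All 11 edges of G1 map to edges of G2, and |E(G1)| = |E(G2)| = 11, so φ is a bijection on edges as well as vertices. Hence G1 ≅ G2.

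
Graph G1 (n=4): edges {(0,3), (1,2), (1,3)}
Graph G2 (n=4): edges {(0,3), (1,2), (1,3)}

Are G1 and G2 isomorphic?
Yes, isomorphic

The graphs are isomorphic.
One valid mapping φ: V(G1) → V(G2): 0→2, 1→3, 2→0, 3→1

Verify φ preserves adjacency — for each edge of G1, its image is an edge of G2:
  (0,3) → (φ(0),φ(3)) = (1,2) ∈ E(G2) ✓
  (1,2) → (φ(1),φ(2)) = (0,3) ∈ E(G2) ✓
  (1,3) → (φ(1),φ(3)) = (1,3) ∈ E(G2) ✓
All 3 edges of G1 map to edges of G2, and |E(G1)| = |E(G2)| = 3, so φ is a bijection on edges as well as vertices. Hence G1 ≅ G2.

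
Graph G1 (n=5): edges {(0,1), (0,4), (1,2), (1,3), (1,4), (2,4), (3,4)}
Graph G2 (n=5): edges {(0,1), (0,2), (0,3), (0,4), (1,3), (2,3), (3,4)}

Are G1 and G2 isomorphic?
Yes, isomorphic

The graphs are isomorphic.
One valid mapping φ: V(G1) → V(G2): 0→2, 1→0, 2→1, 3→4, 4→3

Verify φ preserves adjacency — for each edge of G1, its image is an edge of G2:
  (0,1) → (φ(0),φ(1)) = (0,2) ∈ E(G2) ✓
  (0,4) → (φ(0),φ(4)) = (2,3) ∈ E(G2) ✓
  (1,2) → (φ(1),φ(2)) = (0,1) ∈ E(G2) ✓
  (1,3) → (φ(1),φ(3)) = (0,4) ∈ E(G2) ✓
  (1,4) → (φ(1),φ(4)) = (0,3) ∈ E(G2) ✓
  (2,4) → (φ(2),φ(4)) = (1,3) ∈ E(G2) ✓
  (3,4) → (φ(3),φ(4)) = (3,4) ∈ E(G2) ✓
All 7 edges of G1 map to edges of G2, and |E(G1)| = |E(G2)| = 7, so φ is a bijection on edges as well as vertices. Hence G1 ≅ G2.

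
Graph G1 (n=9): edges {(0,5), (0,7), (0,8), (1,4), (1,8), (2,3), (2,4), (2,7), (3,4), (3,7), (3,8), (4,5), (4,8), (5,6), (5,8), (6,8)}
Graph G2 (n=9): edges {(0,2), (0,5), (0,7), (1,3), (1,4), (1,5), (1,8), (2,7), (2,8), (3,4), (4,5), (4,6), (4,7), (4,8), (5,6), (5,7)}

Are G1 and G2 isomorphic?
Yes, isomorphic

The graphs are isomorphic.
One valid mapping φ: V(G1) → V(G2): 0→8, 1→6, 2→0, 3→7, 4→5, 5→1, 6→3, 7→2, 8→4

Verify φ preserves adjacency — for each edge of G1, its image is an edge of G2:
  (0,5) → (φ(0),φ(5)) = (1,8) ∈ E(G2) ✓
  (0,7) → (φ(0),φ(7)) = (2,8) ∈ E(G2) ✓
  (0,8) → (φ(0),φ(8)) = (4,8) ∈ E(G2) ✓
  (1,4) → (φ(1),φ(4)) = (5,6) ∈ E(G2) ✓
  (1,8) → (φ(1),φ(8)) = (4,6) ∈ E(G2) ✓
  (2,3) → (φ(2),φ(3)) = (0,7) ∈ E(G2) ✓
  (2,4) → (φ(2),φ(4)) = (0,5) ∈ E(G2) ✓
  (2,7) → (φ(2),φ(7)) = (0,2) ∈ E(G2) ✓
  (3,4) → (φ(3),φ(4)) = (5,7) ∈ E(G2) ✓
  (3,7) → (φ(3),φ(7)) = (2,7) ∈ E(G2) ✓
  (3,8) → (φ(3),φ(8)) = (4,7) ∈ E(G2) ✓
  (4,5) → (φ(4),φ(5)) = (1,5) ∈ E(G2) ✓
  (4,8) → (φ(4),φ(8)) = (4,5) ∈ E(G2) ✓
  (5,6) → (φ(5),φ(6)) = (1,3) ∈ E(G2) ✓
  (5,8) → (φ(5),φ(8)) = (1,4) ∈ E(G2) ✓
  (6,8) → (φ(6),φ(8)) = (3,4) ∈ E(G2) ✓
All 16 edges of G1 map to edges of G2, and |E(G1)| = |E(G2)| = 16, so φ is a bijection on edges as well as vertices. Hence G1 ≅ G2.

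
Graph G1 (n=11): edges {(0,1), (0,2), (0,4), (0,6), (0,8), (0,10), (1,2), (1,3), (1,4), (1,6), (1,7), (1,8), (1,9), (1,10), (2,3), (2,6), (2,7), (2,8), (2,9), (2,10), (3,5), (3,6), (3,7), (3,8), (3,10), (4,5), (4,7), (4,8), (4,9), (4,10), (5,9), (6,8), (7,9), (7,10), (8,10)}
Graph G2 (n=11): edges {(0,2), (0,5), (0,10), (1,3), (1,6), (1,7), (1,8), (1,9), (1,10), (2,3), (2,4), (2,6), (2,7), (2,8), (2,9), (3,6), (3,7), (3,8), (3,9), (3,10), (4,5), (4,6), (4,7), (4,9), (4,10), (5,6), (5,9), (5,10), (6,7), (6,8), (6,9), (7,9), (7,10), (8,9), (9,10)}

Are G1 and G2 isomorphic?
Yes, isomorphic

The graphs are isomorphic.
One valid mapping φ: V(G1) → V(G2): 0→1, 1→9, 2→6, 3→2, 4→10, 5→0, 6→8, 7→4, 8→3, 9→5, 10→7

Verify φ preserves adjacency — for each edge of G1, its image is an edge of G2:
  (0,1) → (φ(0),φ(1)) = (1,9) ∈ E(G2) ✓
  (0,2) → (φ(0),φ(2)) = (1,6) ∈ E(G2) ✓
  (0,4) → (φ(0),φ(4)) = (1,10) ∈ E(G2) ✓
  (0,6) → (φ(0),φ(6)) = (1,8) ∈ E(G2) ✓
  (0,8) → (φ(0),φ(8)) = (1,3) ∈ E(G2) ✓
  (0,10) → (φ(0),φ(10)) = (1,7) ∈ E(G2) ✓
  (1,2) → (φ(1),φ(2)) = (6,9) ∈ E(G2) ✓
  (1,3) → (φ(1),φ(3)) = (2,9) ∈ E(G2) ✓
  (1,4) → (φ(1),φ(4)) = (9,10) ∈ E(G2) ✓
  (1,6) → (φ(1),φ(6)) = (8,9) ∈ E(G2) ✓
  (1,7) → (φ(1),φ(7)) = (4,9) ∈ E(G2) ✓
  (1,8) → (φ(1),φ(8)) = (3,9) ∈ E(G2) ✓
  (1,9) → (φ(1),φ(9)) = (5,9) ∈ E(G2) ✓
  (1,10) → (φ(1),φ(10)) = (7,9) ∈ E(G2) ✓
  (2,3) → (φ(2),φ(3)) = (2,6) ∈ E(G2) ✓
  (2,6) → (φ(2),φ(6)) = (6,8) ∈ E(G2) ✓
  (2,7) → (φ(2),φ(7)) = (4,6) ∈ E(G2) ✓
  (2,8) → (φ(2),φ(8)) = (3,6) ∈ E(G2) ✓
  (2,9) → (φ(2),φ(9)) = (5,6) ∈ E(G2) ✓
  (2,10) → (φ(2),φ(10)) = (6,7) ∈ E(G2) ✓
  (3,5) → (φ(3),φ(5)) = (0,2) ∈ E(G2) ✓
  (3,6) → (φ(3),φ(6)) = (2,8) ∈ E(G2) ✓
  (3,7) → (φ(3),φ(7)) = (2,4) ∈ E(G2) ✓
  (3,8) → (φ(3),φ(8)) = (2,3) ∈ E(G2) ✓
  (3,10) → (φ(3),φ(10)) = (2,7) ∈ E(G2) ✓
  (4,5) → (φ(4),φ(5)) = (0,10) ∈ E(G2) ✓
  (4,7) → (φ(4),φ(7)) = (4,10) ∈ E(G2) ✓
  (4,8) → (φ(4),φ(8)) = (3,10) ∈ E(G2) ✓
  (4,9) → (φ(4),φ(9)) = (5,10) ∈ E(G2) ✓
  (4,10) → (φ(4),φ(10)) = (7,10) ∈ E(G2) ✓
  (5,9) → (φ(5),φ(9)) = (0,5) ∈ E(G2) ✓
  (6,8) → (φ(6),φ(8)) = (3,8) ∈ E(G2) ✓
  (7,9) → (φ(7),φ(9)) = (4,5) ∈ E(G2) ✓
  (7,10) → (φ(7),φ(10)) = (4,7) ∈ E(G2) ✓
  (8,10) → (φ(8),φ(10)) = (3,7) ∈ E(G2) ✓
All 35 edges of G1 map to edges of G2, and |E(G1)| = |E(G2)| = 35, so φ is a bijection on edges as well as vertices. Hence G1 ≅ G2.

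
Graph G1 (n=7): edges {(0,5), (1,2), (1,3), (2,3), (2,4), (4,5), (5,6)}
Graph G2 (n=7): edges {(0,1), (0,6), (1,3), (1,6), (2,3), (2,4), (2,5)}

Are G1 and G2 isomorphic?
Yes, isomorphic

The graphs are isomorphic.
One valid mapping φ: V(G1) → V(G2): 0→5, 1→0, 2→1, 3→6, 4→3, 5→2, 6→4

Verify φ preserves adjacency — for each edge of G1, its image is an edge of G2:
  (0,5) → (φ(0),φ(5)) = (2,5) ∈ E(G2) ✓
  (1,2) → (φ(1),φ(2)) = (0,1) ∈ E(G2) ✓
  (1,3) → (φ(1),φ(3)) = (0,6) ∈ E(G2) ✓
  (2,3) → (φ(2),φ(3)) = (1,6) ∈ E(G2) ✓
  (2,4) → (φ(2),φ(4)) = (1,3) ∈ E(G2) ✓
  (4,5) → (φ(4),φ(5)) = (2,3) ∈ E(G2) ✓
  (5,6) → (φ(5),φ(6)) = (2,4) ∈ E(G2) ✓
All 7 edges of G1 map to edges of G2, and |E(G1)| = |E(G2)| = 7, so φ is a bijection on edges as well as vertices. Hence G1 ≅ G2.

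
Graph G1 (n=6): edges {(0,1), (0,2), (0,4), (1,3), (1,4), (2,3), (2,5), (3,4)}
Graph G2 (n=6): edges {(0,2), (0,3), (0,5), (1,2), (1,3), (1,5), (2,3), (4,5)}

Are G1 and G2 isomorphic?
Yes, isomorphic

The graphs are isomorphic.
One valid mapping φ: V(G1) → V(G2): 0→0, 1→2, 2→5, 3→1, 4→3, 5→4

Verify φ preserves adjacency — for each edge of G1, its image is an edge of G2:
  (0,1) → (φ(0),φ(1)) = (0,2) ∈ E(G2) ✓
  (0,2) → (φ(0),φ(2)) = (0,5) ∈ E(G2) ✓
  (0,4) → (φ(0),φ(4)) = (0,3) ∈ E(G2) ✓
  (1,3) → (φ(1),φ(3)) = (1,2) ∈ E(G2) ✓
  (1,4) → (φ(1),φ(4)) = (2,3) ∈ E(G2) ✓
  (2,3) → (φ(2),φ(3)) = (1,5) ∈ E(G2) ✓
  (2,5) → (φ(2),φ(5)) = (4,5) ∈ E(G2) ✓
  (3,4) → (φ(3),φ(4)) = (1,3) ∈ E(G2) ✓
All 8 edges of G1 map to edges of G2, and |E(G1)| = |E(G2)| = 8, so φ is a bijection on edges as well as vertices. Hence G1 ≅ G2.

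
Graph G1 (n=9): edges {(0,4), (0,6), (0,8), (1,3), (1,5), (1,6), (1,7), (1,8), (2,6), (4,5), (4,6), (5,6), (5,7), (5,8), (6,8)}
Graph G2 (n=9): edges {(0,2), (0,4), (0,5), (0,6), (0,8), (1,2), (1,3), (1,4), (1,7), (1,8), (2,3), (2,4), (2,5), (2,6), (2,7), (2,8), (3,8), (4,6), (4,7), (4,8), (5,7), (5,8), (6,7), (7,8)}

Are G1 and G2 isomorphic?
No, not isomorphic

The graphs are NOT isomorphic.

Counting triangles (3-cliques): G1 has 8, G2 has 26.
Triangle count is an isomorphism invariant, so differing triangle counts rule out isomorphism.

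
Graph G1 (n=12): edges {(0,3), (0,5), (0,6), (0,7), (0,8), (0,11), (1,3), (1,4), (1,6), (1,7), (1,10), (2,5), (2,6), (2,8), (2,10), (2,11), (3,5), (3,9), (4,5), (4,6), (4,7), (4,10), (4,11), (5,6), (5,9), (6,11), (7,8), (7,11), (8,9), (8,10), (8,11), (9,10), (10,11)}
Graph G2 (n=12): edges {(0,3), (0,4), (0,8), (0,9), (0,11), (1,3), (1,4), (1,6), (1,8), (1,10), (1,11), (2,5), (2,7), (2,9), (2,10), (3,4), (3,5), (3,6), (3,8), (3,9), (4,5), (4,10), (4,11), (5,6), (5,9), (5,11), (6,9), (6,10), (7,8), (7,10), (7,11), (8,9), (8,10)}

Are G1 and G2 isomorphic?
Yes, isomorphic

The graphs are isomorphic.
One valid mapping φ: V(G1) → V(G2): 0→8, 1→11, 2→6, 3→7, 4→4, 5→10, 6→1, 7→0, 8→9, 9→2, 10→5, 11→3

Verify φ preserves adjacency — for each edge of G1, its image is an edge of G2:
  (0,3) → (φ(0),φ(3)) = (7,8) ∈ E(G2) ✓
  (0,5) → (φ(0),φ(5)) = (8,10) ∈ E(G2) ✓
  (0,6) → (φ(0),φ(6)) = (1,8) ∈ E(G2) ✓
  (0,7) → (φ(0),φ(7)) = (0,8) ∈ E(G2) ✓
  (0,8) → (φ(0),φ(8)) = (8,9) ∈ E(G2) ✓
  (0,11) → (φ(0),φ(11)) = (3,8) ∈ E(G2) ✓
  (1,3) → (φ(1),φ(3)) = (7,11) ∈ E(G2) ✓
  (1,4) → (φ(1),φ(4)) = (4,11) ∈ E(G2) ✓
  (1,6) → (φ(1),φ(6)) = (1,11) ∈ E(G2) ✓
  (1,7) → (φ(1),φ(7)) = (0,11) ∈ E(G2) ✓
  (1,10) → (φ(1),φ(10)) = (5,11) ∈ E(G2) ✓
  (2,5) → (φ(2),φ(5)) = (6,10) ∈ E(G2) ✓
  (2,6) → (φ(2),φ(6)) = (1,6) ∈ E(G2) ✓
  (2,8) → (φ(2),φ(8)) = (6,9) ∈ E(G2) ✓
  (2,10) → (φ(2),φ(10)) = (5,6) ∈ E(G2) ✓
  (2,11) → (φ(2),φ(11)) = (3,6) ∈ E(G2) ✓
  (3,5) → (φ(3),φ(5)) = (7,10) ∈ E(G2) ✓
  (3,9) → (φ(3),φ(9)) = (2,7) ∈ E(G2) ✓
  (4,5) → (φ(4),φ(5)) = (4,10) ∈ E(G2) ✓
  (4,6) → (φ(4),φ(6)) = (1,4) ∈ E(G2) ✓
  (4,7) → (φ(4),φ(7)) = (0,4) ∈ E(G2) ✓
  (4,10) → (φ(4),φ(10)) = (4,5) ∈ E(G2) ✓
  (4,11) → (φ(4),φ(11)) = (3,4) ∈ E(G2) ✓
  (5,6) → (φ(5),φ(6)) = (1,10) ∈ E(G2) ✓
  (5,9) → (φ(5),φ(9)) = (2,10) ∈ E(G2) ✓
  (6,11) → (φ(6),φ(11)) = (1,3) ∈ E(G2) ✓
  (7,8) → (φ(7),φ(8)) = (0,9) ∈ E(G2) ✓
  (7,11) → (φ(7),φ(11)) = (0,3) ∈ E(G2) ✓
  (8,9) → (φ(8),φ(9)) = (2,9) ∈ E(G2) ✓
  (8,10) → (φ(8),φ(10)) = (5,9) ∈ E(G2) ✓
  (8,11) → (φ(8),φ(11)) = (3,9) ∈ E(G2) ✓
  (9,10) → (φ(9),φ(10)) = (2,5) ∈ E(G2) ✓
  (10,11) → (φ(10),φ(11)) = (3,5) ∈ E(G2) ✓
All 33 edges of G1 map to edges of G2, and |E(G1)| = |E(G2)| = 33, so φ is a bijection on edges as well as vertices. Hence G1 ≅ G2.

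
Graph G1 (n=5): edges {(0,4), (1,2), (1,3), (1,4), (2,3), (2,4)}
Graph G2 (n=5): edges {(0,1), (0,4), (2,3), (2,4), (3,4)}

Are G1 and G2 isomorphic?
No, not isomorphic

The graphs are NOT isomorphic.

Degrees in G1: deg(0)=1, deg(1)=3, deg(2)=3, deg(3)=2, deg(4)=3.
Sorted degree sequence of G1: [3, 3, 3, 2, 1].
Degrees in G2: deg(0)=2, deg(1)=1, deg(2)=2, deg(3)=2, deg(4)=3.
Sorted degree sequence of G2: [3, 2, 2, 2, 1].
The (sorted) degree sequence is an isomorphism invariant, so since G1 and G2 have different degree sequences they cannot be isomorphic.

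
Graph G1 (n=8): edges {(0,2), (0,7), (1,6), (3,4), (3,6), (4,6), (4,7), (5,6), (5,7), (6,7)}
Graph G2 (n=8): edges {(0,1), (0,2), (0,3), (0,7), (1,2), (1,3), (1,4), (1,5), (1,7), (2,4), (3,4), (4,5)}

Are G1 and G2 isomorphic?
No, not isomorphic

The graphs are NOT isomorphic.

Degrees in G1: deg(0)=2, deg(1)=1, deg(2)=1, deg(3)=2, deg(4)=3, deg(5)=2, deg(6)=5, deg(7)=4.
Sorted degree sequence of G1: [5, 4, 3, 2, 2, 2, 1, 1].
Degrees in G2: deg(0)=4, deg(1)=6, deg(2)=3, deg(3)=3, deg(4)=4, deg(5)=2, deg(6)=0, deg(7)=2.
Sorted degree sequence of G2: [6, 4, 4, 3, 3, 2, 2, 0].
The (sorted) degree sequence is an isomorphism invariant, so since G1 and G2 have different degree sequences they cannot be isomorphic.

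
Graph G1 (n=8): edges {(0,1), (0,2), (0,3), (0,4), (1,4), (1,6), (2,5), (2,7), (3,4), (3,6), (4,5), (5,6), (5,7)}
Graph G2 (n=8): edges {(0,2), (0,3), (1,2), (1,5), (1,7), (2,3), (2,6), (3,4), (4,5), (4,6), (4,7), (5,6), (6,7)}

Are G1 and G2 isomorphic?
Yes, isomorphic

The graphs are isomorphic.
One valid mapping φ: V(G1) → V(G2): 0→4, 1→7, 2→3, 3→5, 4→6, 5→2, 6→1, 7→0

Verify φ preserves adjacency — for each edge of G1, its image is an edge of G2:
  (0,1) → (φ(0),φ(1)) = (4,7) ∈ E(G2) ✓
  (0,2) → (φ(0),φ(2)) = (3,4) ∈ E(G2) ✓
  (0,3) → (φ(0),φ(3)) = (4,5) ∈ E(G2) ✓
  (0,4) → (φ(0),φ(4)) = (4,6) ∈ E(G2) ✓
  (1,4) → (φ(1),φ(4)) = (6,7) ∈ E(G2) ✓
  (1,6) → (φ(1),φ(6)) = (1,7) ∈ E(G2) ✓
  (2,5) → (φ(2),φ(5)) = (2,3) ∈ E(G2) ✓
  (2,7) → (φ(2),φ(7)) = (0,3) ∈ E(G2) ✓
  (3,4) → (φ(3),φ(4)) = (5,6) ∈ E(G2) ✓
  (3,6) → (φ(3),φ(6)) = (1,5) ∈ E(G2) ✓
  (4,5) → (φ(4),φ(5)) = (2,6) ∈ E(G2) ✓
  (5,6) → (φ(5),φ(6)) = (1,2) ∈ E(G2) ✓
  (5,7) → (φ(5),φ(7)) = (0,2) ∈ E(G2) ✓
All 13 edges of G1 map to edges of G2, and |E(G1)| = |E(G2)| = 13, so φ is a bijection on edges as well as vertices. Hence G1 ≅ G2.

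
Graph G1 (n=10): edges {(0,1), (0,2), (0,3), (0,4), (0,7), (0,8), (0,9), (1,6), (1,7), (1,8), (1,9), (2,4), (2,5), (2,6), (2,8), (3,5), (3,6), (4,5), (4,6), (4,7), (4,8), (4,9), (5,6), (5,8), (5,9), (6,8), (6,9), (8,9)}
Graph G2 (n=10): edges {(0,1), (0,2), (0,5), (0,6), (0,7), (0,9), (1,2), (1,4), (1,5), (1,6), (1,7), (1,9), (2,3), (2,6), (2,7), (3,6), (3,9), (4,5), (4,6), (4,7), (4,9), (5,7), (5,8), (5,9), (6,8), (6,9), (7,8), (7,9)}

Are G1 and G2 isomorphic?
Yes, isomorphic

The graphs are isomorphic.
One valid mapping φ: V(G1) → V(G2): 0→6, 1→2, 2→4, 3→8, 4→9, 5→5, 6→7, 7→3, 8→1, 9→0

Verify φ preserves adjacency — for each edge of G1, its image is an edge of G2:
  (0,1) → (φ(0),φ(1)) = (2,6) ∈ E(G2) ✓
  (0,2) → (φ(0),φ(2)) = (4,6) ∈ E(G2) ✓
  (0,3) → (φ(0),φ(3)) = (6,8) ∈ E(G2) ✓
  (0,4) → (φ(0),φ(4)) = (6,9) ∈ E(G2) ✓
  (0,7) → (φ(0),φ(7)) = (3,6) ∈ E(G2) ✓
  (0,8) → (φ(0),φ(8)) = (1,6) ∈ E(G2) ✓
  (0,9) → (φ(0),φ(9)) = (0,6) ∈ E(G2) ✓
  (1,6) → (φ(1),φ(6)) = (2,7) ∈ E(G2) ✓
  (1,7) → (φ(1),φ(7)) = (2,3) ∈ E(G2) ✓
  (1,8) → (φ(1),φ(8)) = (1,2) ∈ E(G2) ✓
  (1,9) → (φ(1),φ(9)) = (0,2) ∈ E(G2) ✓
  (2,4) → (φ(2),φ(4)) = (4,9) ∈ E(G2) ✓
  (2,5) → (φ(2),φ(5)) = (4,5) ∈ E(G2) ✓
  (2,6) → (φ(2),φ(6)) = (4,7) ∈ E(G2) ✓
  (2,8) → (φ(2),φ(8)) = (1,4) ∈ E(G2) ✓
  (3,5) → (φ(3),φ(5)) = (5,8) ∈ E(G2) ✓
  (3,6) → (φ(3),φ(6)) = (7,8) ∈ E(G2) ✓
  (4,5) → (φ(4),φ(5)) = (5,9) ∈ E(G2) ✓
  (4,6) → (φ(4),φ(6)) = (7,9) ∈ E(G2) ✓
  (4,7) → (φ(4),φ(7)) = (3,9) ∈ E(G2) ✓
  (4,8) → (φ(4),φ(8)) = (1,9) ∈ E(G2) ✓
  (4,9) → (φ(4),φ(9)) = (0,9) ∈ E(G2) ✓
  (5,6) → (φ(5),φ(6)) = (5,7) ∈ E(G2) ✓
  (5,8) → (φ(5),φ(8)) = (1,5) ∈ E(G2) ✓
  (5,9) → (φ(5),φ(9)) = (0,5) ∈ E(G2) ✓
  (6,8) → (φ(6),φ(8)) = (1,7) ∈ E(G2) ✓
  (6,9) → (φ(6),φ(9)) = (0,7) ∈ E(G2) ✓
  (8,9) → (φ(8),φ(9)) = (0,1) ∈ E(G2) ✓
All 28 edges of G1 map to edges of G2, and |E(G1)| = |E(G2)| = 28, so φ is a bijection on edges as well as vertices. Hence G1 ≅ G2.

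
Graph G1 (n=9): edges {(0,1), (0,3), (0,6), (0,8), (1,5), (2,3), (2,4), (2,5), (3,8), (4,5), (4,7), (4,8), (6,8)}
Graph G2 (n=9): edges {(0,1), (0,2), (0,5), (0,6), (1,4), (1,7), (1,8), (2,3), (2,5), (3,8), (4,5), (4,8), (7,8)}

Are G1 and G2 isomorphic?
Yes, isomorphic

The graphs are isomorphic.
One valid mapping φ: V(G1) → V(G2): 0→8, 1→3, 2→5, 3→4, 4→0, 5→2, 6→7, 7→6, 8→1

Verify φ preserves adjacency — for each edge of G1, its image is an edge of G2:
  (0,1) → (φ(0),φ(1)) = (3,8) ∈ E(G2) ✓
  (0,3) → (φ(0),φ(3)) = (4,8) ∈ E(G2) ✓
  (0,6) → (φ(0),φ(6)) = (7,8) ∈ E(G2) ✓
  (0,8) → (φ(0),φ(8)) = (1,8) ∈ E(G2) ✓
  (1,5) → (φ(1),φ(5)) = (2,3) ∈ E(G2) ✓
  (2,3) → (φ(2),φ(3)) = (4,5) ∈ E(G2) ✓
  (2,4) → (φ(2),φ(4)) = (0,5) ∈ E(G2) ✓
  (2,5) → (φ(2),φ(5)) = (2,5) ∈ E(G2) ✓
  (3,8) → (φ(3),φ(8)) = (1,4) ∈ E(G2) ✓
  (4,5) → (φ(4),φ(5)) = (0,2) ∈ E(G2) ✓
  (4,7) → (φ(4),φ(7)) = (0,6) ∈ E(G2) ✓
  (4,8) → (φ(4),φ(8)) = (0,1) ∈ E(G2) ✓
  (6,8) → (φ(6),φ(8)) = (1,7) ∈ E(G2) ✓
All 13 edges of G1 map to edges of G2, and |E(G1)| = |E(G2)| = 13, so φ is a bijection on edges as well as vertices. Hence G1 ≅ G2.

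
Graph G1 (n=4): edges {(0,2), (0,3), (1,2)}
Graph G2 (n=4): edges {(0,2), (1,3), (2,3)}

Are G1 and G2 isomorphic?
Yes, isomorphic

The graphs are isomorphic.
One valid mapping φ: V(G1) → V(G2): 0→2, 1→1, 2→3, 3→0

Verify φ preserves adjacency — for each edge of G1, its image is an edge of G2:
  (0,2) → (φ(0),φ(2)) = (2,3) ∈ E(G2) ✓
  (0,3) → (φ(0),φ(3)) = (0,2) ∈ E(G2) ✓
  (1,2) → (φ(1),φ(2)) = (1,3) ∈ E(G2) ✓
All 3 edges of G1 map to edges of G2, and |E(G1)| = |E(G2)| = 3, so φ is a bijection on edges as well as vertices. Hence G1 ≅ G2.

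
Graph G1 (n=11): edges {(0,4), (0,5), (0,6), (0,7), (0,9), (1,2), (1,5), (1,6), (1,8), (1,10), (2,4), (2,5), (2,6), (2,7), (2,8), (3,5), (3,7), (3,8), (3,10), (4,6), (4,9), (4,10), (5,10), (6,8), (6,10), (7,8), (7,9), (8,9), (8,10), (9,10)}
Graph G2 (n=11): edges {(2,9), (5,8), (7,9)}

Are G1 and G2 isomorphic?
No, not isomorphic

The graphs are NOT isomorphic.

Connected components of G1: 1 component(s) with vertex sets [[0, 1, 2, 3, 4, 5, 6, 7, 8, 9, 10]], sizes [11].
Connected components of G2: 8 component(s) with vertex sets [[0], [1], [3], [4], [6], [10], [5, 8], [2, 7, 9]], sizes [1, 1, 1, 1, 1, 1, 2, 3].
The number of connected components (and the multiset of component sizes) is an isomorphism invariant — an isomorphism maps each component of G1 bijectively onto a component of G2. Since G1 has 1 component(s) and G2 has 8, they cannot be isomorphic.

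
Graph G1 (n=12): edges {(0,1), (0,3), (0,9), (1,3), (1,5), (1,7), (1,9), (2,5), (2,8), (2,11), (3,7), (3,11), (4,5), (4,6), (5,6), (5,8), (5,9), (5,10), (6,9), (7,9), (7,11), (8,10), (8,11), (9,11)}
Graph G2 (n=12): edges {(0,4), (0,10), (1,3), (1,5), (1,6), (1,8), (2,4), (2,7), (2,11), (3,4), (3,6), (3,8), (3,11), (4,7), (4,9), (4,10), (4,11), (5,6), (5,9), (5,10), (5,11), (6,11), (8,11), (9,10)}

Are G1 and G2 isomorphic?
Yes, isomorphic

The graphs are isomorphic.
One valid mapping φ: V(G1) → V(G2): 0→8, 1→3, 2→9, 3→1, 4→7, 5→4, 6→2, 7→6, 8→10, 9→11, 10→0, 11→5

Verify φ preserves adjacency — for each edge of G1, its image is an edge of G2:
  (0,1) → (φ(0),φ(1)) = (3,8) ∈ E(G2) ✓
  (0,3) → (φ(0),φ(3)) = (1,8) ∈ E(G2) ✓
  (0,9) → (φ(0),φ(9)) = (8,11) ∈ E(G2) ✓
  (1,3) → (φ(1),φ(3)) = (1,3) ∈ E(G2) ✓
  (1,5) → (φ(1),φ(5)) = (3,4) ∈ E(G2) ✓
  (1,7) → (φ(1),φ(7)) = (3,6) ∈ E(G2) ✓
  (1,9) → (φ(1),φ(9)) = (3,11) ∈ E(G2) ✓
  (2,5) → (φ(2),φ(5)) = (4,9) ∈ E(G2) ✓
  (2,8) → (φ(2),φ(8)) = (9,10) ∈ E(G2) ✓
  (2,11) → (φ(2),φ(11)) = (5,9) ∈ E(G2) ✓
  (3,7) → (φ(3),φ(7)) = (1,6) ∈ E(G2) ✓
  (3,11) → (φ(3),φ(11)) = (1,5) ∈ E(G2) ✓
  (4,5) → (φ(4),φ(5)) = (4,7) ∈ E(G2) ✓
  (4,6) → (φ(4),φ(6)) = (2,7) ∈ E(G2) ✓
  (5,6) → (φ(5),φ(6)) = (2,4) ∈ E(G2) ✓
  (5,8) → (φ(5),φ(8)) = (4,10) ∈ E(G2) ✓
  (5,9) → (φ(5),φ(9)) = (4,11) ∈ E(G2) ✓
  (5,10) → (φ(5),φ(10)) = (0,4) ∈ E(G2) ✓
  (6,9) → (φ(6),φ(9)) = (2,11) ∈ E(G2) ✓
  (7,9) → (φ(7),φ(9)) = (6,11) ∈ E(G2) ✓
  (7,11) → (φ(7),φ(11)) = (5,6) ∈ E(G2) ✓
  (8,10) → (φ(8),φ(10)) = (0,10) ∈ E(G2) ✓
  (8,11) → (φ(8),φ(11)) = (5,10) ∈ E(G2) ✓
  (9,11) → (φ(9),φ(11)) = (5,11) ∈ E(G2) ✓
All 24 edges of G1 map to edges of G2, and |E(G1)| = |E(G2)| = 24, so φ is a bijection on edges as well as vertices. Hence G1 ≅ G2.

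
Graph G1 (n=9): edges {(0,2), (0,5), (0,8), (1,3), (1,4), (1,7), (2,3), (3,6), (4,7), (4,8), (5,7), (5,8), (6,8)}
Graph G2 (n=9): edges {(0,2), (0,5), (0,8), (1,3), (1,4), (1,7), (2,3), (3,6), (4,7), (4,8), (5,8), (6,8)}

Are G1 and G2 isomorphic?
No, not isomorphic

The graphs are NOT isomorphic.

Counting edges: G1 has 13 edge(s); G2 has 12 edge(s).
Edge count is an isomorphism invariant (a bijection on vertices induces a bijection on edges), so differing edge counts rule out isomorphism.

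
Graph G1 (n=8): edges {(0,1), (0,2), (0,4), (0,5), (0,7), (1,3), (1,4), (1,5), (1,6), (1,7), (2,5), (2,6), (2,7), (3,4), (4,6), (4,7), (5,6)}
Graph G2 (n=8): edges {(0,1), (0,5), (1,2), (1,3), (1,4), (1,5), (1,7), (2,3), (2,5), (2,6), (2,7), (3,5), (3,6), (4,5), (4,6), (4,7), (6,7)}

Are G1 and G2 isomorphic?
Yes, isomorphic

The graphs are isomorphic.
One valid mapping φ: V(G1) → V(G2): 0→2, 1→1, 2→6, 3→0, 4→5, 5→7, 6→4, 7→3

Verify φ preserves adjacency — for each edge of G1, its image is an edge of G2:
  (0,1) → (φ(0),φ(1)) = (1,2) ∈ E(G2) ✓
  (0,2) → (φ(0),φ(2)) = (2,6) ∈ E(G2) ✓
  (0,4) → (φ(0),φ(4)) = (2,5) ∈ E(G2) ✓
  (0,5) → (φ(0),φ(5)) = (2,7) ∈ E(G2) ✓
  (0,7) → (φ(0),φ(7)) = (2,3) ∈ E(G2) ✓
  (1,3) → (φ(1),φ(3)) = (0,1) ∈ E(G2) ✓
  (1,4) → (φ(1),φ(4)) = (1,5) ∈ E(G2) ✓
  (1,5) → (φ(1),φ(5)) = (1,7) ∈ E(G2) ✓
  (1,6) → (φ(1),φ(6)) = (1,4) ∈ E(G2) ✓
  (1,7) → (φ(1),φ(7)) = (1,3) ∈ E(G2) ✓
  (2,5) → (φ(2),φ(5)) = (6,7) ∈ E(G2) ✓
  (2,6) → (φ(2),φ(6)) = (4,6) ∈ E(G2) ✓
  (2,7) → (φ(2),φ(7)) = (3,6) ∈ E(G2) ✓
  (3,4) → (φ(3),φ(4)) = (0,5) ∈ E(G2) ✓
  (4,6) → (φ(4),φ(6)) = (4,5) ∈ E(G2) ✓
  (4,7) → (φ(4),φ(7)) = (3,5) ∈ E(G2) ✓
  (5,6) → (φ(5),φ(6)) = (4,7) ∈ E(G2) ✓
All 17 edges of G1 map to edges of G2, and |E(G1)| = |E(G2)| = 17, so φ is a bijection on edges as well as vertices. Hence G1 ≅ G2.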